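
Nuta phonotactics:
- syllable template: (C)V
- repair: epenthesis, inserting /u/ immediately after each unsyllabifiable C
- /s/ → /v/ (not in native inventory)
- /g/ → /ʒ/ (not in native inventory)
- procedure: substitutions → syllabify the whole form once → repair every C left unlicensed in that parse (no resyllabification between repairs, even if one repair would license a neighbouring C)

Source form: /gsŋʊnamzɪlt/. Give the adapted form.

Substitution: /g/ → /ʒ/, /s/ → /v/, giving /ʒvŋʊnamzɪlt/.
The consonants /ʒ/, /v/, /m/, /l/, /t/ cannot be parsed into a legal (C)V syllable (no codas are permitted; onsets are limited to one consonant).
Epenthesis after each stranded consonant: /ʒ/ → /ʒu/, /v/ → /vu/, /m/ → /mu/, /l/ → /lu/, /t/ → /tu/.

ʒuvuŋʊnamuzɪlutu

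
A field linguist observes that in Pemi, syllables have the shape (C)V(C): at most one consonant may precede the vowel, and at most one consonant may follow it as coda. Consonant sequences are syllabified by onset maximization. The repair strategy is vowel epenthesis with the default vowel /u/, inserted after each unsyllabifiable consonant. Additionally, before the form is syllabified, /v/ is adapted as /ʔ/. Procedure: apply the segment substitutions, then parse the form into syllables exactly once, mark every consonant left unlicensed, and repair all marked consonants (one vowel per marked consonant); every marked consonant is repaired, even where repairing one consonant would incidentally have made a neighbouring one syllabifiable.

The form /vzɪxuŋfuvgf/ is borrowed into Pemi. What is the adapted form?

Substitution: /v/ → /ʔ/, giving /ʔzɪxuŋfuʔgf/.
Syllabifying with onset maximization leaves /ʔ/, /g/, /f/ stranded (at most one coda consonant is licensed; onsets are limited to one consonant).
Each unlicensed consonant becomes the onset of a new syllable: /ʔ/ → /ʔu/, /g/ → /gu/, /f/ → /fu/.

ʔuzɪxuŋfuʔgufu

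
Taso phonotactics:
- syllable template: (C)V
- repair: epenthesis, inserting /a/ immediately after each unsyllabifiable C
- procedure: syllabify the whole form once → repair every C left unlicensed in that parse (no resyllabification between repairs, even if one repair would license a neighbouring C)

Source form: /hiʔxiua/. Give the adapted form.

hiʔaxiua

Under (C)V, the unsyllabifiable consonants are /ʔ/ (no codas are permitted; onsets are limited to one consonant).
Epenthesis after each stranded consonant: /ʔ/ → /ʔa/.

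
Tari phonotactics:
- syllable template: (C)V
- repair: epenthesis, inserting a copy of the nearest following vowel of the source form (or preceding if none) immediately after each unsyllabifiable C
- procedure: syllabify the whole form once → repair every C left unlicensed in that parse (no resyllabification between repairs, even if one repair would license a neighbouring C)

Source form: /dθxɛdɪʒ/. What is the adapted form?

Under (C)V, the unsyllabifiable consonants are /d/, /θ/, /ʒ/ (no codas are permitted; onsets are limited to one consonant).
Inserting the epenthetic vowel yields /d/ → /dɛ/, /θ/ → /θɛ/, /ʒ/ → /ʒɪ/.

dɛθɛxɛdɪʒɪ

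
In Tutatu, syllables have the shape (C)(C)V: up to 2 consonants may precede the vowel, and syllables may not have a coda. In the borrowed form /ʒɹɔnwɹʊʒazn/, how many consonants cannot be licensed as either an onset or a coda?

3

Syllabifying with onset maximization leaves /n/, /z/, /n/ stranded (no codas are permitted; onsets may contain at most 2 consonants).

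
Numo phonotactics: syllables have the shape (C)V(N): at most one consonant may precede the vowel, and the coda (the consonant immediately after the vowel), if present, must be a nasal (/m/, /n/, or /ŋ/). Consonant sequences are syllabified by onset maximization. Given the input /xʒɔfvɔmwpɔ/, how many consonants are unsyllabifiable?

Under (C)V(N), the unsyllabifiable consonants are /x/, /f/, /w/ (only a nasal (/m/, /n/, or /ŋ/) is licensed in coda position; onsets are limited to one consonant).

3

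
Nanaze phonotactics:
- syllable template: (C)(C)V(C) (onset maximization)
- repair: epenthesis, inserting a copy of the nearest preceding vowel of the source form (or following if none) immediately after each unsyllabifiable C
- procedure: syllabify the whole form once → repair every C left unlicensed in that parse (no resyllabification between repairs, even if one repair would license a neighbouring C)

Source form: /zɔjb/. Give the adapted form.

zɔjbɔ

Under (C)(C)V(C), the unsyllabifiable consonants are /b/ (at most one coda consonant is licensed; onsets may contain at most 2 consonants).
Each unlicensed consonant becomes the onset of a new syllable: /b/ → /bɔ/.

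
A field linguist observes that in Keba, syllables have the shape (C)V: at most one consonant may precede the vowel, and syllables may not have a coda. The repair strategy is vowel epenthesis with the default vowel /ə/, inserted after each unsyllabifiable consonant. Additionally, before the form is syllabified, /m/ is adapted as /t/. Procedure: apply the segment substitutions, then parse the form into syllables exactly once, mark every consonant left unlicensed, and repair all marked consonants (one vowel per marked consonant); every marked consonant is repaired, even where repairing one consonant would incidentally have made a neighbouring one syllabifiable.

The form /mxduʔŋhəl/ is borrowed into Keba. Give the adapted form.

təxəduʔəŋəhələ

Substitution: /m/ → /t/, giving /txduʔŋhəl/.
Under (C)V, the unsyllabifiable consonants are /t/, /x/, /ʔ/, /ŋ/, /l/ (no codas are permitted; onsets are limited to one consonant).
Epenthesis after each stranded consonant: /t/ → /tə/, /x/ → /xə/, /ʔ/ → /ʔə/, /ŋ/ → /ŋə/, /l/ → /lə/.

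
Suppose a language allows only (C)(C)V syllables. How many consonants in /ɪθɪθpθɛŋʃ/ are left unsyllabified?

3

Under (C)(C)V, the unsyllabifiable consonants are /θ/, /ŋ/, /ʃ/ (no codas are permitted; onsets may contain at most 2 consonants).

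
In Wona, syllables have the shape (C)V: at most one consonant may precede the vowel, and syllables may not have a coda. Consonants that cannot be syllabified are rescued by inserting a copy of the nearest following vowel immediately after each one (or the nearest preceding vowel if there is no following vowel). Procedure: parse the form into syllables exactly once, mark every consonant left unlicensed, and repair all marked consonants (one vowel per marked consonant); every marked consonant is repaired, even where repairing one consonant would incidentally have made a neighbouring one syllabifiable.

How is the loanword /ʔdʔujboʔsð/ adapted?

The consonants /ʔ/, /d/, /j/, /ʔ/, /s/, /ð/ cannot be parsed into a legal (C)V syllable (no codas are permitted; onsets are limited to one consonant).
Epenthesis after each stranded consonant: /ʔ/ → /ʔu/, /d/ → /du/, /j/ → /jo/, /ʔ/ → /ʔo/, /s/ → /so/, /ð/ → /ðo/.

ʔuduʔujoboʔosoðo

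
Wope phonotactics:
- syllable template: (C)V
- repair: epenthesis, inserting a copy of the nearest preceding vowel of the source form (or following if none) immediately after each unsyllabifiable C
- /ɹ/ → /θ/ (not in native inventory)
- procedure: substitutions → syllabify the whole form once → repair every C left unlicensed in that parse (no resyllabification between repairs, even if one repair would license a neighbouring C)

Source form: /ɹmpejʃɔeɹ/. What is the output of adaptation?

Substitution: /ɹ/ → /θ/, giving /θmpejʃɔeθ/.
Under (C)V, the unsyllabifiable consonants are /θ/, /m/, /j/, /θ/ (no codas are permitted; onsets are limited to one consonant).
Inserting the epenthetic vowel yields /θ/ → /θe/, /m/ → /me/, /j/ → /je/, /θ/ → /θe/.

θemepejeʃɔeθe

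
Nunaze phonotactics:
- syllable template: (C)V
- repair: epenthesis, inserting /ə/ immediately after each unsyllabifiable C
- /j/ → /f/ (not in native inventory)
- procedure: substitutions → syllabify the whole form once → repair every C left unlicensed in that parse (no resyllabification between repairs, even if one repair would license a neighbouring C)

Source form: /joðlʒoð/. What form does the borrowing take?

foðələʒoðə

Substitution: /j/ → /f/, giving /foðlʒoð/.
The consonants /ð/, /l/, /ð/ cannot be parsed into a legal (C)V syllable (no codas are permitted; onsets are limited to one consonant).
Epenthesis after each stranded consonant: /ð/ → /ðə/, /l/ → /lə/, /ð/ → /ðə/.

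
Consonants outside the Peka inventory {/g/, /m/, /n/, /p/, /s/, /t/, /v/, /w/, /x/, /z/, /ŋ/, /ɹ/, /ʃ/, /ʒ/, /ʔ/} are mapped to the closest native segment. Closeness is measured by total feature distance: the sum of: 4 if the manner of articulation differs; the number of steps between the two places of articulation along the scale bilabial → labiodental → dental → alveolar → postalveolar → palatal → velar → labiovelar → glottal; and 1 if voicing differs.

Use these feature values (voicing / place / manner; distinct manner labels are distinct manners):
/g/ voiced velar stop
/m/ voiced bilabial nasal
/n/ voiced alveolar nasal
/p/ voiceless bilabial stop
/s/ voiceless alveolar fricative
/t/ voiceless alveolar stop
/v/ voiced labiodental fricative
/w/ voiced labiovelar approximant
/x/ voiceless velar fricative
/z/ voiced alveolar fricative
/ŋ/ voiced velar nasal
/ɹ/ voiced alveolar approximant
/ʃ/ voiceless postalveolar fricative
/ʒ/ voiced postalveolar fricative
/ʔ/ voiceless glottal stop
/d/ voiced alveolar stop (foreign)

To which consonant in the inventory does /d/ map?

t

/t/ is closest: same manner (stop), place distance 0 (alveolar→alveolar), voicing differs (+1); total 1. Next closest is /g/ at distance 3.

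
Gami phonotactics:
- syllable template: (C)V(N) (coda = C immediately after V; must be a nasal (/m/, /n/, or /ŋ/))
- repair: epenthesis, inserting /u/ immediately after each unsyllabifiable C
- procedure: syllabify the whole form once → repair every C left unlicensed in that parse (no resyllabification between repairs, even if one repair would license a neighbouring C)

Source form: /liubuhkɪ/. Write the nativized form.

liubuhukɪ

The consonants /h/ cannot be parsed into a legal (C)V(N) syllable (only a nasal (/m/, /n/, or /ŋ/) is licensed in coda position; onsets are limited to one consonant).
Inserting the epenthetic vowel yields /h/ → /hu/.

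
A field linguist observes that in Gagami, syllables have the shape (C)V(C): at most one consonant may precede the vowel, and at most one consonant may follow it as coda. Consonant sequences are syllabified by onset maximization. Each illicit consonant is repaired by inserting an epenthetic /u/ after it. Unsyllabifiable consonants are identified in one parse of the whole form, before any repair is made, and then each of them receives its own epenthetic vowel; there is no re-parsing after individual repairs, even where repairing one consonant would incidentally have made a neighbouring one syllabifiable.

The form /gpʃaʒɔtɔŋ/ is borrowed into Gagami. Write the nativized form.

gupuʃaʒɔtɔŋ

Syllabifying with onset maximization leaves /g/, /p/ stranded (at most one coda consonant is licensed; onsets are limited to one consonant).
Each unlicensed consonant becomes the onset of a new syllable: /g/ → /gu/, /p/ → /pu/.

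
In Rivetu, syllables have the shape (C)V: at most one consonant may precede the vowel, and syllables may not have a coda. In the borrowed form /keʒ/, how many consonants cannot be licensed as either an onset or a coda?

1

Under (C)V, the unsyllabifiable consonants are /ʒ/ (no codas are permitted; onsets are limited to one consonant).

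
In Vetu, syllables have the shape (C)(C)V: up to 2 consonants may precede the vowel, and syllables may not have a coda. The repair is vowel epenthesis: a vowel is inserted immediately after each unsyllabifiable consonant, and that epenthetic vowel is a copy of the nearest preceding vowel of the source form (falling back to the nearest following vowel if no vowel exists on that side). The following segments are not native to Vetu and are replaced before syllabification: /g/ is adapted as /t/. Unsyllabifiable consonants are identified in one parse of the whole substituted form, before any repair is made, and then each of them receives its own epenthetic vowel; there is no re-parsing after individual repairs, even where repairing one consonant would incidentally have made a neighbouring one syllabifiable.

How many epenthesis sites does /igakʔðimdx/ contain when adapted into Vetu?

After substitution the input is /itakʔðimdx/.
The unsyllabifiable consonants are /k/, /m/, /d/, /x/; each receives one epenthetic vowel.

4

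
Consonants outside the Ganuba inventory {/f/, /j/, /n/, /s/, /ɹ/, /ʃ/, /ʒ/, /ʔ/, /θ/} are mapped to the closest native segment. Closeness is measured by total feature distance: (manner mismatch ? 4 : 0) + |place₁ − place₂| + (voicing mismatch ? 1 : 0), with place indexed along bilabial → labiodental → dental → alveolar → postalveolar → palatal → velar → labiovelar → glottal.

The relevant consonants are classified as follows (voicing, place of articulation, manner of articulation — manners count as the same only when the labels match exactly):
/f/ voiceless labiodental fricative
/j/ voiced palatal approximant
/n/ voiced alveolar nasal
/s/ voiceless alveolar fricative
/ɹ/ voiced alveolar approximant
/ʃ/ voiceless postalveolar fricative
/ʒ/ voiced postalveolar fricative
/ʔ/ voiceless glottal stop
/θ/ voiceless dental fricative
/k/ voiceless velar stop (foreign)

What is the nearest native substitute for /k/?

/ʔ/ is closest: same manner (stop), place distance 2 (velar→glottal), same voicing; total 2. Next closest is /j/ at distance 6.

ʔ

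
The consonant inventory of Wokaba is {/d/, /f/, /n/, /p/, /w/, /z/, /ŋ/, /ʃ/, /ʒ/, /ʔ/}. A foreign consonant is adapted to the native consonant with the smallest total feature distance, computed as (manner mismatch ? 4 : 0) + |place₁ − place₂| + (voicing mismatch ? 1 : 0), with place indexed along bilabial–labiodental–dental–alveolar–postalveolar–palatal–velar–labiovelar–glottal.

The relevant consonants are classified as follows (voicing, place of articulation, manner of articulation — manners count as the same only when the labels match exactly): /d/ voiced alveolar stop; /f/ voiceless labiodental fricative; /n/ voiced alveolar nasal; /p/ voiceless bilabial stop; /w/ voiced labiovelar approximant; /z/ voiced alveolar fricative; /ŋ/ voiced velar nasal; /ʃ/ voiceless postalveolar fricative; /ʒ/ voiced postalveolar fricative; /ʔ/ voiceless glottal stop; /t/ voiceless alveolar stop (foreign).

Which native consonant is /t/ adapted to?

/d/ is closest: same manner (stop), place distance 0 (alveolar→alveolar), voicing differs (+1); total 1. Next closest is /p/ at distance 3.

d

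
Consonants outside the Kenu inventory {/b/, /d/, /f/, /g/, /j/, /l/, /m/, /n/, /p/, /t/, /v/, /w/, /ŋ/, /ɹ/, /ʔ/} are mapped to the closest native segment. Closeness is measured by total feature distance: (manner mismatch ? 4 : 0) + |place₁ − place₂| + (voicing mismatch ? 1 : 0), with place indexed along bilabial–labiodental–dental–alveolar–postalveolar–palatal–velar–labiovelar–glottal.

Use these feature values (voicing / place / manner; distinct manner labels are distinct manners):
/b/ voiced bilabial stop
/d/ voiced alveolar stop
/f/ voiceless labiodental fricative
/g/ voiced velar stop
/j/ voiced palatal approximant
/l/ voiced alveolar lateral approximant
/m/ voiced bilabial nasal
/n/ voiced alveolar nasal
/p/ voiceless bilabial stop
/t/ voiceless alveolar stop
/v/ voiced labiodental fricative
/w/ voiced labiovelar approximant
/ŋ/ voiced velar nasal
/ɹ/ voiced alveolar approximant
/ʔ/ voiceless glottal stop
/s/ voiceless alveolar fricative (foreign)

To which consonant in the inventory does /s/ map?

/f/ is closest: same manner (fricative), place distance 2 (alveolar→labiodental), same voicing; total 2. Next closest is /v/ at distance 3.

f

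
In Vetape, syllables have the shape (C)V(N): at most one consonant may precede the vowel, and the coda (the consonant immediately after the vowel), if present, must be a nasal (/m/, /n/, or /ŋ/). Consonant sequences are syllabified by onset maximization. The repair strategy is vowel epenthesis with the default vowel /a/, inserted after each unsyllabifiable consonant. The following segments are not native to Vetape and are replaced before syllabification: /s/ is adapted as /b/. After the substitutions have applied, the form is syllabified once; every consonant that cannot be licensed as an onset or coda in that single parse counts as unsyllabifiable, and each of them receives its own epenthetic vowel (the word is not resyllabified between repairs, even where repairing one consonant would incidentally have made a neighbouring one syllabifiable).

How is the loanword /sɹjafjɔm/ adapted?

baɹajafajɔm

Substitution: /s/ → /b/, giving /bɹjafjɔm/.
Syllabifying with onset maximization leaves /b/, /ɹ/, /f/ stranded (only a nasal (/m/, /n/, or /ŋ/) is licensed in coda position; onsets are limited to one consonant).
Each unlicensed consonant becomes the onset of a new syllable: /b/ → /ba/, /ɹ/ → /ɹa/, /f/ → /fa/.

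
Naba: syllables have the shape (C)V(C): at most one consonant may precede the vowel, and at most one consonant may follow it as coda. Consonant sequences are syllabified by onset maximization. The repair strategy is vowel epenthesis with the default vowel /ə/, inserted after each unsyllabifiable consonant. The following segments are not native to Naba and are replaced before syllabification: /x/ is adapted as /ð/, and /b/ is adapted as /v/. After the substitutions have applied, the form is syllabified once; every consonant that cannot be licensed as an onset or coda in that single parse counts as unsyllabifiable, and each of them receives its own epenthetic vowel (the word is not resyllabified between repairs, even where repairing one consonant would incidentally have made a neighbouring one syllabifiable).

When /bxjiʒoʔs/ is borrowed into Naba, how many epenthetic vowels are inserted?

3

After substitution the input is /vðjiʒoʔs/.
The unsyllabifiable consonants are /v/, /ð/, /s/; each receives one epenthetic vowel.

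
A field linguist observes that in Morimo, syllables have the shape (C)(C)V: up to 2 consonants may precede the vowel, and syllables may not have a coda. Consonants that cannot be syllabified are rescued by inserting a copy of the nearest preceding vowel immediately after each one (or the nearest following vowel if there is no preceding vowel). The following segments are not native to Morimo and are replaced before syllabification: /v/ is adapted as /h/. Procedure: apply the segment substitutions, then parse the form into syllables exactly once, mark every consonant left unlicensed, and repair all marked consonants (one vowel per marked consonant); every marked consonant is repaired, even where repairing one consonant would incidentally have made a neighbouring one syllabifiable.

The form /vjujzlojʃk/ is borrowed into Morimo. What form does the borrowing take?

hjujuzlojoʃoko

Substitution: /v/ → /h/, giving /hjujzlojʃk/.
Under (C)(C)V, the unsyllabifiable consonants are /j/, /j/, /ʃ/, /k/ (no codas are permitted; onsets may contain at most 2 consonants).
Epenthesis after each stranded consonant: /j/ → /ju/, /j/ → /jo/, /ʃ/ → /ʃo/, /k/ → /ko/.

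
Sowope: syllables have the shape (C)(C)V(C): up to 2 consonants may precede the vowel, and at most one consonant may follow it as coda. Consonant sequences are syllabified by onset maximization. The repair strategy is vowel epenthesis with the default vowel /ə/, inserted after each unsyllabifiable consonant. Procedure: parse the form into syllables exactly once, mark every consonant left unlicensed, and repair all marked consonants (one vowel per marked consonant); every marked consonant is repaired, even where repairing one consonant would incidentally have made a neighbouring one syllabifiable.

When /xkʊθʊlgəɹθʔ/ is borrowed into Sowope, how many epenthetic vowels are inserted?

The unsyllabifiable consonants are /θ/, /ʔ/; each receives one epenthetic vowel.

2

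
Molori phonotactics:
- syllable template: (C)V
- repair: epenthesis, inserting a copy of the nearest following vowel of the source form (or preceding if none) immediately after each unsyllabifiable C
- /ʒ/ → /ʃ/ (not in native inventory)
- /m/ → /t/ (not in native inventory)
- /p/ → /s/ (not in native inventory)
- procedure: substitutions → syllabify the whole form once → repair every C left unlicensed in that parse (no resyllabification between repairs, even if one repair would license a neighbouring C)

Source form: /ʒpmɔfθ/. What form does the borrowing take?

Substitution: /ʒ/ → /ʃ/, /p/ → /s/, /m/ → /t/, giving /ʃstɔfθ/.
Under (C)V, the unsyllabifiable consonants are /ʃ/, /s/, /f/, /θ/ (no codas are permitted; onsets are limited to one consonant).
Epenthesis after each stranded consonant: /ʃ/ → /ʃɔ/, /s/ → /sɔ/, /f/ → /fɔ/, /θ/ → /θɔ/.

ʃɔsɔtɔfɔθɔ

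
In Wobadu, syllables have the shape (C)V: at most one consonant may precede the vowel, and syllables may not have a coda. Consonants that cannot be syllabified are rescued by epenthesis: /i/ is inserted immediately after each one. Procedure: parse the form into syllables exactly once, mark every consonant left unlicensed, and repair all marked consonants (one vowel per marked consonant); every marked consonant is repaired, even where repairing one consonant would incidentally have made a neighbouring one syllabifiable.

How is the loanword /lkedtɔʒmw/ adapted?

The consonants /l/, /d/, /ʒ/, /m/, /w/ cannot be parsed into a legal (C)V syllable (no codas are permitted; onsets are limited to one consonant).
Epenthesis after each stranded consonant: /l/ → /li/, /d/ → /di/, /ʒ/ → /ʒi/, /m/ → /mi/, /w/ → /wi/.

likeditɔʒimiwi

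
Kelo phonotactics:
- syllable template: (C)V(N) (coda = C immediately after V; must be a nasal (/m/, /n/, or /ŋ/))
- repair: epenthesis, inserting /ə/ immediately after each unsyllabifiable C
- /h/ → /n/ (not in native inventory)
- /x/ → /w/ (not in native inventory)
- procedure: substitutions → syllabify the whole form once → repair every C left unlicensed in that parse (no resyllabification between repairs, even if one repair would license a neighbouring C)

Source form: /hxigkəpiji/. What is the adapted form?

Substitution: /h/ → /n/, /x/ → /w/, giving /nwigkəpiji/.
The consonants /n/, /g/ cannot be parsed into a legal (C)V(N) syllable (only a nasal (/m/, /n/, or /ŋ/) is licensed in coda position; onsets are limited to one consonant).
Epenthesis after each stranded consonant: /n/ → /nə/, /g/ → /gə/.

nəwigəkəpiji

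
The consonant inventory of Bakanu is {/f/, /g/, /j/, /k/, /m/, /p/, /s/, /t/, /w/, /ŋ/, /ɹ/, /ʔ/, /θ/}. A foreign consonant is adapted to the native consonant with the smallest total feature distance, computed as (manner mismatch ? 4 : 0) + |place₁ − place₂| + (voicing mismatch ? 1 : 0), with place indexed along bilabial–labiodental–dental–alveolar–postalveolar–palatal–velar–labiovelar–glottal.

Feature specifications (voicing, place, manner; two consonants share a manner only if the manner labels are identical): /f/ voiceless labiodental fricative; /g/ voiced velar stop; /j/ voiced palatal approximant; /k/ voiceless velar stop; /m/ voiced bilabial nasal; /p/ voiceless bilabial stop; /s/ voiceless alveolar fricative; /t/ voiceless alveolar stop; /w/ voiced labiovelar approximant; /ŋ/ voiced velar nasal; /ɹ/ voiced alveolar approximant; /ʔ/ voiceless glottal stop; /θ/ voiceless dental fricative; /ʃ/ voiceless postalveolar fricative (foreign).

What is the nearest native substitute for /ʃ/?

/s/ is closest: same manner (fricative), place distance 1 (postalveolar→alveolar), same voicing; total 1. Next closest is /θ/ at distance 2.

s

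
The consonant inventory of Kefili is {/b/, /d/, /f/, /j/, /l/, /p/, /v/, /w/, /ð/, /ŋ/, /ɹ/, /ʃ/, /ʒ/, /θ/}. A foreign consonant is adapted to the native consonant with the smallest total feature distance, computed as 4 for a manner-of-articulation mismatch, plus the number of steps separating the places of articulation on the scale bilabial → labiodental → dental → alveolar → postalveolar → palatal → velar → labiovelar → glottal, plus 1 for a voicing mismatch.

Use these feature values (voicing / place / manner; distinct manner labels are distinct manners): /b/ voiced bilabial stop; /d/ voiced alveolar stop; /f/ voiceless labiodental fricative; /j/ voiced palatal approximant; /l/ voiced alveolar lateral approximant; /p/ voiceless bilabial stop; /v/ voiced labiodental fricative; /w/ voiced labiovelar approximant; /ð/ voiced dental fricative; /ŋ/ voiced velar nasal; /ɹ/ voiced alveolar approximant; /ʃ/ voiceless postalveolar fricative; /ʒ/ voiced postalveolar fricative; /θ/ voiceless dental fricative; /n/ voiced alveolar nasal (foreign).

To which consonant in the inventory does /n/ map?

/ŋ/ is closest: same manner (nasal), place distance 3 (alveolar→velar), same voicing; total 3. Next closest is /d/ at distance 4.

ŋ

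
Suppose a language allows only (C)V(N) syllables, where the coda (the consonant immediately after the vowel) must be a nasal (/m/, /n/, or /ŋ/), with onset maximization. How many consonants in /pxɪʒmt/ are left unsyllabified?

4

Syllabifying with onset maximization leaves /p/, /ʒ/, /m/, /t/ stranded (only a nasal (/m/, /n/, or /ŋ/) is licensed in coda position; onsets are limited to one consonant).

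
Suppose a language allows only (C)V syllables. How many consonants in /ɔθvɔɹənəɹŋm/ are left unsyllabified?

4

Under (C)V, the unsyllabifiable consonants are /θ/, /ɹ/, /ŋ/, /m/ (no codas are permitted; onsets are limited to one consonant).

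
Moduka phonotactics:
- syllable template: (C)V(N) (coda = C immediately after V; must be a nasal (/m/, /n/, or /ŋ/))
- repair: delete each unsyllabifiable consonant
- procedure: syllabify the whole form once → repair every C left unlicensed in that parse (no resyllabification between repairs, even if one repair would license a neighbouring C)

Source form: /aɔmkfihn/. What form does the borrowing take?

Syllabifying with onset maximization leaves /k/, /h/, /n/ stranded (only a nasal (/m/, /n/, or /ŋ/) is licensed in coda position; onsets are limited to one consonant).
Deletion applies to /k/, /h/, /n/.

aɔmfi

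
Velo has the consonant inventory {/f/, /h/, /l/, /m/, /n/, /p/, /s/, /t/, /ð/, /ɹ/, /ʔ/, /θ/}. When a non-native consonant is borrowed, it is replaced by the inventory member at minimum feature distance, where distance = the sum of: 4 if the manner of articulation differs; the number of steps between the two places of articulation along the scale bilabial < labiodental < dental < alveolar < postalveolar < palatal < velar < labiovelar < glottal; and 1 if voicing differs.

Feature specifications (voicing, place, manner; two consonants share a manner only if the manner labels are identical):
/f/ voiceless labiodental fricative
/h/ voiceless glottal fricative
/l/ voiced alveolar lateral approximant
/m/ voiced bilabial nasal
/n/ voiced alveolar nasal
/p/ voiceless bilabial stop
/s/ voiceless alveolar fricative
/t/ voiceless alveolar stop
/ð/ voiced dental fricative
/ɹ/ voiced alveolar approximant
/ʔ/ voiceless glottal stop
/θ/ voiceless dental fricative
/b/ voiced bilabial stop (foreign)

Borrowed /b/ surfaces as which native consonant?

p

/p/ is closest: same manner (stop), place distance 0 (bilabial→bilabial), voicing differs (+1); total 1. Next closest is /m/ at distance 4.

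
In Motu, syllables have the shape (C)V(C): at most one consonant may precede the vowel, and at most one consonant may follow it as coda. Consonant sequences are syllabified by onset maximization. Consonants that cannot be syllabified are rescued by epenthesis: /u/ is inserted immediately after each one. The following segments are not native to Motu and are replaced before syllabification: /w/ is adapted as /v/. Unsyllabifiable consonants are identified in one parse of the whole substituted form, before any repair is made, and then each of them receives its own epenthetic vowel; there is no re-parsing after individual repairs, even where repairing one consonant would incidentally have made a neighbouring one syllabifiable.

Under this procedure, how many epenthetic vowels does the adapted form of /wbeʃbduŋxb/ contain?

After substitution the input is /vbeʃbduŋxb/.
The unsyllabifiable consonants are /v/, /b/, /x/, /b/; each receives one epenthetic vowel.

4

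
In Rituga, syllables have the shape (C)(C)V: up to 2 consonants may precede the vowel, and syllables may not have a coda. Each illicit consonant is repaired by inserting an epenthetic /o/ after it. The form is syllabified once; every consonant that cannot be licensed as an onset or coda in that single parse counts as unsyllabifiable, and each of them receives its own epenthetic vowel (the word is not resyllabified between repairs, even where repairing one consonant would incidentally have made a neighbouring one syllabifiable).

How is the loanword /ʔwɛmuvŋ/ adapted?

ʔwɛmuvoŋo

Syllabifying with onset maximization leaves /v/, /ŋ/ stranded (no codas are permitted; onsets may contain at most 2 consonants).
Epenthesis after each stranded consonant: /v/ → /vo/, /ŋ/ → /ŋo/.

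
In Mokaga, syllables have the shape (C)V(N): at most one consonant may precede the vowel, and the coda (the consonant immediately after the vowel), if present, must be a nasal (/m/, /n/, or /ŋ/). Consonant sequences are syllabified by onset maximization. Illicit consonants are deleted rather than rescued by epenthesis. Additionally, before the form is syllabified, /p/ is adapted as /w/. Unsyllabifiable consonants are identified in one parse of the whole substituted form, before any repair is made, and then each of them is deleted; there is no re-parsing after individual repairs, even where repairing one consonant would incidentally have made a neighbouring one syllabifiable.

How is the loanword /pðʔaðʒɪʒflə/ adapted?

ʔaʒɪlə

Substitution: /p/ → /w/, giving /wðʔaðʒɪʒflə/.
Under (C)V(N), the unsyllabifiable consonants are /w/, /ð/, /ð/, /ʒ/, /f/ (only a nasal (/m/, /n/, or /ŋ/) is licensed in coda position; onsets are limited to one consonant).
Deleting the stranded consonants removes /w/, /ð/, /ð/, /ʒ/, /f/.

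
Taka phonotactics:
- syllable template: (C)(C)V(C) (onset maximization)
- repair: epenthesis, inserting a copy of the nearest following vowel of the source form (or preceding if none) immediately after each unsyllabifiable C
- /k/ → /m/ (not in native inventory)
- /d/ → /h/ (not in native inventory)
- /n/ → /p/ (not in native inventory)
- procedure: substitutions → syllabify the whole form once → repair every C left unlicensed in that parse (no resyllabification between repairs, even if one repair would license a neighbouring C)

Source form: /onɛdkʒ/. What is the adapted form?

opɛhmɛʒɛ

Substitution: /n/ → /p/, /d/ → /h/, /k/ → /m/, giving /opɛhmʒ/.
Under (C)(C)V(C), the unsyllabifiable consonants are /m/, /ʒ/ (at most one coda consonant is licensed; onsets may contain at most 2 consonants).
Inserting the epenthetic vowel yields /m/ → /mɛ/, /ʒ/ → /ʒɛ/.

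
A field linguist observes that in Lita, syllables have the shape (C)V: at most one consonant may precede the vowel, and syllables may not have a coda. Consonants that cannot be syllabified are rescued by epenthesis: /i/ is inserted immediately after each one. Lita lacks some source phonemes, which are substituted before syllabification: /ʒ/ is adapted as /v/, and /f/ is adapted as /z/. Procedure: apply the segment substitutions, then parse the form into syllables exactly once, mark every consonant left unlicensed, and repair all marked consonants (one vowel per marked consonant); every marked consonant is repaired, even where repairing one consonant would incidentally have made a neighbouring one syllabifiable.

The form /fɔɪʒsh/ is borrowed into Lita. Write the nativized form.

zɔɪvisihi

Substitution: /f/ → /z/, /ʒ/ → /v/, giving /zɔɪvsh/.
The consonants /v/, /s/, /h/ cannot be parsed into a legal (C)V syllable (no codas are permitted; onsets are limited to one consonant).
Inserting the epenthetic vowel yields /v/ → /vi/, /s/ → /si/, /h/ → /hi/.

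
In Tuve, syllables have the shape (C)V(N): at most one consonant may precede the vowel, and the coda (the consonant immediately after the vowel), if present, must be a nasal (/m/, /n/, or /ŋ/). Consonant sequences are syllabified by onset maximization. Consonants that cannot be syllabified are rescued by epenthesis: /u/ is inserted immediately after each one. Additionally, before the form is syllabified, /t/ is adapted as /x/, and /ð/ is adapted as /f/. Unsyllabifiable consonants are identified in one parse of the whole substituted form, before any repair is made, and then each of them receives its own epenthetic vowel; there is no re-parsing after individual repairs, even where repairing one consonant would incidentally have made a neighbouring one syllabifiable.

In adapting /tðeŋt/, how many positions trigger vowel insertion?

2

After substitution the input is /xfeŋx/.
The unsyllabifiable consonants are /x/, /x/; each receives one epenthetic vowel.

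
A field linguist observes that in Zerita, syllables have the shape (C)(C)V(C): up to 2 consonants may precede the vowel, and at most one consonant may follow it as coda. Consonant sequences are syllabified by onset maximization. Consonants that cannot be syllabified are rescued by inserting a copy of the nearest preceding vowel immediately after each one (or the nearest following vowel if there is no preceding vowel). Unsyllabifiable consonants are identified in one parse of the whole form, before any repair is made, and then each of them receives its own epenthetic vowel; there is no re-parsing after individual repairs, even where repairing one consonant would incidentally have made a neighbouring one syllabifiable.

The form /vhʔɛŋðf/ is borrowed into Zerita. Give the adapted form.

The consonants /v/, /ð/, /f/ cannot be parsed into a legal (C)(C)V(C) syllable (at most one coda consonant is licensed; onsets may contain at most 2 consonants).
Epenthesis after each stranded consonant: /v/ → /vɛ/, /ð/ → /ðɛ/, /f/ → /fɛ/.

vɛhʔɛŋðɛfɛ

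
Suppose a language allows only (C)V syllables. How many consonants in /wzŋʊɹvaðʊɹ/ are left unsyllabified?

The consonants /w/, /z/, /ɹ/, /ɹ/ cannot be parsed into a legal (C)V syllable (no codas are permitted; onsets are limited to one consonant).

4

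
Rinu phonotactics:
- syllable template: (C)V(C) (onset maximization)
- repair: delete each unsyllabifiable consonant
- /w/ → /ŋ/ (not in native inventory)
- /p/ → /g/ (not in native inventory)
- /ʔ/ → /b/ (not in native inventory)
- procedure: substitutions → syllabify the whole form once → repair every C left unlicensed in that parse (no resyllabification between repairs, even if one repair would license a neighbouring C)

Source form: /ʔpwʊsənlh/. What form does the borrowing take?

Substitution: /ʔ/ → /b/, /p/ → /g/, /w/ → /ŋ/, giving /bgŋʊsənlh/.
Syllabifying with onset maximization leaves /b/, /g/, /l/, /h/ stranded (at most one coda consonant is licensed; onsets are limited to one consonant).
Deletion applies to /b/, /g/, /l/, /h/.

ŋʊsən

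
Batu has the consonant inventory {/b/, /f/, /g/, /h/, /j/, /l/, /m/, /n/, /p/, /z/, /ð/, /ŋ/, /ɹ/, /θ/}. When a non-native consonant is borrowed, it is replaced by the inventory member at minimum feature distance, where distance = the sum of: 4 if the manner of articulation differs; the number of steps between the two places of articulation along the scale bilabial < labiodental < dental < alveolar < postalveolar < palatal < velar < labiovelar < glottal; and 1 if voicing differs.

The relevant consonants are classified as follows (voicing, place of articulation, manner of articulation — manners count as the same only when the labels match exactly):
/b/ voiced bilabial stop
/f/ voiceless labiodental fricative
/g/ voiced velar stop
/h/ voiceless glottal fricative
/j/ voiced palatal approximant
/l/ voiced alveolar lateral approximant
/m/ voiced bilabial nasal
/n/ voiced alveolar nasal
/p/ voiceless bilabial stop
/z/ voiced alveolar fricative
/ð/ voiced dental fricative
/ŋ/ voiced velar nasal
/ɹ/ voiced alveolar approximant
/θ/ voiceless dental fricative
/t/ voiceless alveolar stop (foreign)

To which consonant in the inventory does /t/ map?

p

/p/ is closest: same manner (stop), place distance 3 (alveolar→bilabial), same voicing; total 3. Next closest is /b/ at distance 4.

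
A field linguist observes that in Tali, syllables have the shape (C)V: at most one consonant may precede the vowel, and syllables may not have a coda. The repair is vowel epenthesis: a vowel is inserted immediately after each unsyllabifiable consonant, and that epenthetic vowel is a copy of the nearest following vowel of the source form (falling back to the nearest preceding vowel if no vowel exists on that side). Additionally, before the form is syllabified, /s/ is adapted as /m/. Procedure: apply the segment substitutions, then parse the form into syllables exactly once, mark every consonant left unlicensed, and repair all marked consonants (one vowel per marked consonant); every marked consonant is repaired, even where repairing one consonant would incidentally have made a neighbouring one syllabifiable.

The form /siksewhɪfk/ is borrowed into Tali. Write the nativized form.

Substitution: /s/ → /m/, giving /mikmewhɪfk/.
Under (C)V, the unsyllabifiable consonants are /k/, /w/, /f/, /k/ (no codas are permitted; onsets are limited to one consonant).
Inserting the epenthetic vowel yields /k/ → /ke/, /w/ → /wɪ/, /f/ → /fɪ/, /k/ → /kɪ/.

mikemewɪhɪfɪkɪ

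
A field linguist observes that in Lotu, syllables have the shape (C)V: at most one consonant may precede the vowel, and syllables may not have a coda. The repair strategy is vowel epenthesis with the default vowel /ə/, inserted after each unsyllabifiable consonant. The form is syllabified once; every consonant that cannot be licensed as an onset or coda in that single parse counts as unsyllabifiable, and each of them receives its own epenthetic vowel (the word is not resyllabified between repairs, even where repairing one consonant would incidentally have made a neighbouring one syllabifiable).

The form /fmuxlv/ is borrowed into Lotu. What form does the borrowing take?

Under (C)V, the unsyllabifiable consonants are /f/, /x/, /l/, /v/ (no codas are permitted; onsets are limited to one consonant).
Each unlicensed consonant becomes the onset of a new syllable: /f/ → /fə/, /x/ → /xə/, /l/ → /lə/, /v/ → /və/.

fəmuxələvə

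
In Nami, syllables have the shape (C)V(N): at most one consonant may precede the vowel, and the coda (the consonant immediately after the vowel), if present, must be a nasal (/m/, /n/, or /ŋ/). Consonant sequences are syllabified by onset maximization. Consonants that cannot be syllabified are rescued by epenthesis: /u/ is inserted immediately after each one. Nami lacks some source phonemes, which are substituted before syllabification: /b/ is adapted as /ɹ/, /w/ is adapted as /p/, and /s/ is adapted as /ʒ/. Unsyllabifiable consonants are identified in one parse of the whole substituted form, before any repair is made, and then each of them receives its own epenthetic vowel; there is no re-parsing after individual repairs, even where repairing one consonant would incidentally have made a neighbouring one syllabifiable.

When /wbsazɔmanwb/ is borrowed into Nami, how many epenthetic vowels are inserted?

4

After substitution the input is /pɹʒazɔmanpɹ/.
The unsyllabifiable consonants are /p/, /ɹ/, /p/, /ɹ/; each receives one epenthetic vowel.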